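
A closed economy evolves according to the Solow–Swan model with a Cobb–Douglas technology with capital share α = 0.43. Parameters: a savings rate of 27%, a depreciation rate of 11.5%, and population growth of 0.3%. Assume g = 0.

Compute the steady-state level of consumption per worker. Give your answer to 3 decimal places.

Steady state requires s·f(k) = (n + δ)·k, i.e. s·k^α = (n + δ)·k.
Rearranging, k^(1−α) = s / (n + δ).
k^0.57 = 0.27 / (0.003 + 0.115) = 0.27 / 0.118 = 2.2881
k* = 2.2881^(1/0.57) ≈ 4.2723
y* = (k*)^α = 4.2723^0.43 ≈ 1.8672
c* = (1 − s)·y* = (1 − 0.27) × 1.8672 ≈ 1.3631

c* ≈ 1.363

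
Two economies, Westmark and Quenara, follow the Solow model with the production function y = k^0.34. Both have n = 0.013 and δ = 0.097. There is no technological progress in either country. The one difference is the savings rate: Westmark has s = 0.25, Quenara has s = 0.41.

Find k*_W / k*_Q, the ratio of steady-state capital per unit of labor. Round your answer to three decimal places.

Steady-state k* = [s/(n + δ)]^(1/(1−α)), so the ratio is [ (s_W/(n + δ)_W) / (s_Q/(n + δ)_Q) ]^1.5152.
s_W/(n + δ)_W = 0.25/0.110 = 2.2727; s_Q/(n + δ)_Q = 0.41/0.110 = 3.7273.
Ratio = (2.2727/3.7273)^1.5152 = 0.6097^1.5152 ≈ 0.4725

ratio ≈ 0.473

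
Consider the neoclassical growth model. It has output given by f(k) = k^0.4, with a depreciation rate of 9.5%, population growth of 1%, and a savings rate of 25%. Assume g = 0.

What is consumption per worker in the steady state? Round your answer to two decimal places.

At the steady state, Δk = 0, so s·k^α = (n + δ)·k.
Dividing both sides by k: k^(1−α) = s / (n + δ).
k^0.6 = 0.25 / (0.010 + 0.095) = 0.25 / 0.105 = 2.3810
k* = 2.3810^(1/0.6) ≈ 4.2455
y* = (k*)^α = 4.2455^0.4 ≈ 1.7831
c* = (1 − s)·y* = (1 − 0.25) × 1.7831 ≈ 1.3373

c* ≈ 1.34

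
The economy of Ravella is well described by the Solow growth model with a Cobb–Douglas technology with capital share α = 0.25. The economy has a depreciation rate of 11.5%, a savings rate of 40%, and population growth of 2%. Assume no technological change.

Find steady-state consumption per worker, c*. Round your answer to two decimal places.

In steady state, investment equals break-even investment: s·k^α = (n + δ)·k.
Rearranging, k^(1−α) = s / (n + δ).
k^0.75 = 0.40 / (0.020 + 0.115) = 0.40 / 0.135 = 2.9630
k* = 2.9630^(1/0.75) ≈ 4.2557
y* = (k*)^α = 4.2557^0.25 ≈ 1.4363
c* = (1 − s)·y* = (1 − 0.40) × 1.4363 ≈ 0.8618

c* = 0.86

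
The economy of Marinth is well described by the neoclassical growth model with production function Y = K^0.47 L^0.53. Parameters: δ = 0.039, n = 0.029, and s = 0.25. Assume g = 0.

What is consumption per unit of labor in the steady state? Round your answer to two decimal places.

Steady state requires s·f(k) = (n + δ)·k, i.e. s·k^α = (n + δ)·k.
Dividing both sides by k: k^(1−α) = s / (n + δ).
k^0.53 = 0.25 / (0.029 + 0.039) = 0.25 / 0.068 = 3.6765
k* = 3.6765^(1/0.53) ≈ 11.6643
y* = (k*)^α = 11.6643^0.47 ≈ 3.1727
c* = (1 − s)·y* = (1 − 0.25) × 3.1727 ≈ 2.3795

c* = 2.38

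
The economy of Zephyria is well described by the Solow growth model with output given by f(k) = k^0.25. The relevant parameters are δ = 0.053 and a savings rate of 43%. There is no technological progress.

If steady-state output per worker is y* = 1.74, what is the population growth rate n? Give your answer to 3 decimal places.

n ≈ 0.029

In steady state, investment equals break-even investment: s·k^α = (n + δ)·k.
Since y* = [s/(n + δ)]^(α/(1−α)), we have s/(n + δ) = (y*)^((1−α)/α) = 1.74^3 = 5.2680.
Therefore n + δ = s / 5.2680 = 0.43 / 5.2680 = 0.0816, so n = 0.0816 − 0.053 = 0.0286.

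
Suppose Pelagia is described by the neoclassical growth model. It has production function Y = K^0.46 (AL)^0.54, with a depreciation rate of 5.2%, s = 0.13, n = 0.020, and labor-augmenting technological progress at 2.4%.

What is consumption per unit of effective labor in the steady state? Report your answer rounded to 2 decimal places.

Steady state requires s·f(k) = (n + g + δ)·k, i.e. s·k^α = (n + g + δ)·k.
Rearranging, k^(1−α) = s / (n + g + δ).
k^0.54 = 0.13 / (0.020 + 0.024 + 0.052) = 0.13 / 0.096 = 1.3542
k* = 1.3542^(1/0.54) ≈ 1.7533
y* = (k*)^α = 1.7533^0.46 ≈ 1.2947
c* = (1 − s)·y* = (1 − 0.13) × 1.2947 ≈ 1.1264

c* = 1.13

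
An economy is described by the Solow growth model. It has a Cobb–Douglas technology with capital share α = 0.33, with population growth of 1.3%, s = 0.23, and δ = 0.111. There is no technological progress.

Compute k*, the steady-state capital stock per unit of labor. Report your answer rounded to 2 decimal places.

k* ≈ 2.51

Steady state requires s·f(k) = (n + δ)·k, i.e. s·k^α = (n + δ)·k.
Rearranging, k^(1−α) = s / (n + δ).
k^0.67 = 0.23 / (0.013 + 0.111) = 0.23 / 0.124 = 1.8548
k* = 1.8548^(1/0.67) ≈ 2.5145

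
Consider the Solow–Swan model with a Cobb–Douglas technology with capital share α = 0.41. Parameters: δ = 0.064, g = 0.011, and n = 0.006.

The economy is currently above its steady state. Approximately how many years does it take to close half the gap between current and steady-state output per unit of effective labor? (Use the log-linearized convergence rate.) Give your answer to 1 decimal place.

Near the steady state the convergence rate is λ = (1 − α)(n + g + δ).
λ = (1 − 0.41) × 0.081 = 0.59 × 0.081 = 0.04779
Half-life = ln 2 / λ = 0.6931 / 0.04779 ≈ 14.50 years

about 14.5 years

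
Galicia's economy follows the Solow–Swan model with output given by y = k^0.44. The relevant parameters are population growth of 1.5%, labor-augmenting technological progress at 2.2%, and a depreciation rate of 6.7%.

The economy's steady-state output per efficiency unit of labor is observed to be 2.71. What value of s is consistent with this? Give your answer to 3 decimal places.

s ≈ 0.370

Steady state requires s·f(k) = (n + g + δ)·k, i.e. s·k^α = (n + g + δ)·k.
Since y* = [s/(n + g + δ)]^(α/(1−α)), we have s/(n + g + δ) = (y*)^((1−α)/α) = 2.71^1.2727 = 3.5566.
Therefore s = 3.5566 × (n + g + δ) = 3.5566 × 0.104 = 0.3699.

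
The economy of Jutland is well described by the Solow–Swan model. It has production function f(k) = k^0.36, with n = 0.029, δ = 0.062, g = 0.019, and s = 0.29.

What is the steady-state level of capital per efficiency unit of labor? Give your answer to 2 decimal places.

k* = 4.55

In steady state, investment equals break-even investment: s·k^α = (n + g + δ)·k.
Rearranging, k^(1−α) = s / (n + g + δ).
k^0.64 = 0.29 / (0.029 + 0.019 + 0.062) = 0.29 / 0.110 = 2.6364
k* = 2.6364^(1/0.64) ≈ 4.5481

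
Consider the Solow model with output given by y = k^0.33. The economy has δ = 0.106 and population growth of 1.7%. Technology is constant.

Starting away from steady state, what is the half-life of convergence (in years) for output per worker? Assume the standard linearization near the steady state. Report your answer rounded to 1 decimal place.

Near the steady state the convergence rate is λ = (1 − α)(n + δ).
λ = (1 − 0.33) × 0.123 = 0.67 × 0.123 = 0.08241
Half-life = ln 2 / λ = 0.6931 / 0.08241 ≈ 8.41 years

t_½ ≈ 8.4 years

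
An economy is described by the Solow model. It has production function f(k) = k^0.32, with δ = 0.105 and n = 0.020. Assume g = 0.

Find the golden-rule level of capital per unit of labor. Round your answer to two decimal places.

k_gold ≈ 3.98

The golden rule sets f'(k) = n + δ, i.e. α·k^(α−1) = n + δ.
So k^(1−α) = α / (n + δ) = 0.32 / 0.125 = 2.5600.
k_gold = 2.5600^(1/0.68) ≈ 3.9843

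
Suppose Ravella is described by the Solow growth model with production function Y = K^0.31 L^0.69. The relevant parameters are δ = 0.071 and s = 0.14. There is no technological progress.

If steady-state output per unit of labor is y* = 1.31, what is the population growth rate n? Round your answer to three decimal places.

In steady state, investment equals break-even investment: s·k^α = (n + δ)·k.
Since y* = [s/(n + δ)]^(α/(1−α)), we have s/(n + δ) = (y*)^((1−α)/α) = 1.31^2.2258 = 1.8240.
Therefore n + δ = s / 1.8240 = 0.14 / 1.8240 = 0.0768, so n = 0.0768 − 0.071 = 0.0058.

n ≈ 0.006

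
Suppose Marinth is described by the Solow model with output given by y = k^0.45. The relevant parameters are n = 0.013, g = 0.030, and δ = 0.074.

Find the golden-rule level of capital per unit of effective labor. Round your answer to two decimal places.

k_gold ≈ 11.58

The golden rule sets f'(k) = n + g + δ, i.e. α·k^(α−1) = n + g + δ.
So k^(1−α) = α / (n + g + δ) = 0.45 / 0.117 = 3.8462.
k_gold = 3.8462^(1/0.55) ≈ 11.5796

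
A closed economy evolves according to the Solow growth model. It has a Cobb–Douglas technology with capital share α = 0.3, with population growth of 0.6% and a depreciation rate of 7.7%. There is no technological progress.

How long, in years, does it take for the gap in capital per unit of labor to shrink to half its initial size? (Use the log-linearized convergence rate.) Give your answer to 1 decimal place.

half-life ≈ 11.9 years

Near the steady state the convergence rate is λ = (1 − α)(n + δ).
λ = (1 − 0.3) × 0.083 = 0.7 × 0.083 = 0.0581
Half-life = ln 2 / λ = 0.6931 / 0.0581 ≈ 11.93 years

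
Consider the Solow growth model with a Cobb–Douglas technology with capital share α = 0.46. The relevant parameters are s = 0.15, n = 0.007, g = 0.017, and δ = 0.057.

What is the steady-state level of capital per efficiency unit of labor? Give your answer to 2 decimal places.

k* = 3.13

Steady state requires s·f(k) = (n + g + δ)·k, i.e. s·k^α = (n + g + δ)·k.
Rearranging, k^(1−α) = s / (n + g + δ).
k^0.54 = 0.15 / (0.007 + 0.017 + 0.057) = 0.15 / 0.081 = 1.8519
k* = 1.8519^(1/0.54) ≈ 3.1303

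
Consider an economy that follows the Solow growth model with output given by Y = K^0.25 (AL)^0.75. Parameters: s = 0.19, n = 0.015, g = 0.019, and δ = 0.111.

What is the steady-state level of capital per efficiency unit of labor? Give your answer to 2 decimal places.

k* ≈ 1.43

In steady state, investment equals break-even investment: s·k^α = (n + g + δ)·k.
Dividing both sides by k: k^(1−α) = s / (n + g + δ).
k^0.75 = 0.19 / (0.015 + 0.019 + 0.111) = 0.19 / 0.145 = 1.3103
k* = 1.3103^(1/0.75) ≈ 1.4338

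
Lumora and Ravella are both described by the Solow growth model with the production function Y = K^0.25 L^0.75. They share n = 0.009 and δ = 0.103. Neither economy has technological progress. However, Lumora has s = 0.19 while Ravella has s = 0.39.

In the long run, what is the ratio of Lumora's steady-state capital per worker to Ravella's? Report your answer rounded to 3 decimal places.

k*_L / k*_R ≈ 0.383

Steady-state k* = [s/(n + δ)]^(1/(1−α)), so the ratio is [ (s_L/(n + δ)_L) / (s_R/(n + δ)_R) ]^1.3333.
s_L/(n + δ)_L = 0.19/0.112 = 1.6964; s_R/(n + δ)_R = 0.39/0.112 = 3.4821.
Ratio = (1.6964/3.4821)^1.3333 = 0.4872^1.3333 ≈ 0.3834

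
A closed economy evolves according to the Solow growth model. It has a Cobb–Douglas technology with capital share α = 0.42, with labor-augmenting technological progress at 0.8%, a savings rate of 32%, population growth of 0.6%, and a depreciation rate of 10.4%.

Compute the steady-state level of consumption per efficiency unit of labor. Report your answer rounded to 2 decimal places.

In steady state, investment equals break-even investment: s·k^α = (n + g + δ)·k.
Rearranging, k^(1−α) = s / (n + g + δ).
k^0.58 = 0.32 / (0.006 + 0.008 + 0.104) = 0.32 / 0.118 = 2.7119
k* = 2.7119^(1/0.58) ≈ 5.5850
y* = (k*)^α = 5.5850^0.42 ≈ 2.0594
c* = (1 − s)·y* = (1 − 0.32) × 2.0594 ≈ 1.4004

c* = 1.40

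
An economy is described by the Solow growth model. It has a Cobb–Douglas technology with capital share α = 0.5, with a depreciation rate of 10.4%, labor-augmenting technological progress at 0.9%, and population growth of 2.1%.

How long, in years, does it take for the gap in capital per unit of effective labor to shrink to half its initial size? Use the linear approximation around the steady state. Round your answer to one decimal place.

t_½ ≈ 10.3 years

Near the steady state the convergence rate is λ = (1 − α)(n + g + δ).
λ = (1 − 0.5) × 0.134 = 0.5 × 0.134 = 0.0670
Half-life = ln 2 / λ = 0.6931 / 0.0670 ≈ 10.34 years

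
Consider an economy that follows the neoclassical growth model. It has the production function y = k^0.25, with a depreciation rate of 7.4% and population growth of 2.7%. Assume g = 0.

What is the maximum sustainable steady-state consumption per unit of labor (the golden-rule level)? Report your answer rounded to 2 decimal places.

At the golden rule, f'(k) = n + δ, so α·k^(α−1) = n + δ and k_gold = (α/(n + δ))^(1/(1−α)).
k_gold = (0.25/0.101)^(1/0.75) = 2.4752^1.3333 ≈ 3.3481
c_gold = f(k_gold) − (n + δ)·k_gold = 1.3527 − 0.101×3.3481 ≈ 1.0145

c_gold ≈ 1.01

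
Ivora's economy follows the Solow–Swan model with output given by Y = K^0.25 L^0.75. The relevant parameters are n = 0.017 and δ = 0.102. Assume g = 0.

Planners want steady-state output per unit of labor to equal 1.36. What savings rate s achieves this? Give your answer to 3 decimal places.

In steady state, investment equals break-even investment: s·k^α = (n + δ)·k.
Since y* = [s/(n + δ)]^(α/(1−α)), we have s/(n + δ) = (y*)^((1−α)/α) = 1.36^3 = 2.5155.
Therefore s = 2.5155 × (n + δ) = 2.5155 × 0.119 = 0.2993.

s ≈ 0.299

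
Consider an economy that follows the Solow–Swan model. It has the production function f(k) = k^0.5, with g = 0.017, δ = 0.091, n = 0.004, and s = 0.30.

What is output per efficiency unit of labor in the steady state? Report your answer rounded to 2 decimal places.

y* = 2.68

At the steady state, Δk = 0, so s·k^α = (n + g + δ)·k.
Rearranging, k^(1−α) = s / (n + g + δ).
k^0.5 = 0.30 / (0.004 + 0.017 + 0.091) = 0.30 / 0.112 = 2.6786
k* = 2.6786^(1/0.5) ≈ 7.1749
y* = (k*)^α = 7.1749^0.5 ≈ 2.6786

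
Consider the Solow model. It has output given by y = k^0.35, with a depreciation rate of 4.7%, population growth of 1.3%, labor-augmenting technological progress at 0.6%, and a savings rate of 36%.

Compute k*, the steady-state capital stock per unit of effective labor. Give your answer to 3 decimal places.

k* ≈ 13.598

Steady state requires s·f(k) = (n + g + δ)·k, i.e. s·k^α = (n + g + δ)·k.
Dividing both sides by k: k^(1−α) = s / (n + g + δ).
k^0.65 = 0.36 / (0.013 + 0.006 + 0.047) = 0.36 / 0.066 = 5.4545
k* = 5.4545^(1/0.65) ≈ 13.5978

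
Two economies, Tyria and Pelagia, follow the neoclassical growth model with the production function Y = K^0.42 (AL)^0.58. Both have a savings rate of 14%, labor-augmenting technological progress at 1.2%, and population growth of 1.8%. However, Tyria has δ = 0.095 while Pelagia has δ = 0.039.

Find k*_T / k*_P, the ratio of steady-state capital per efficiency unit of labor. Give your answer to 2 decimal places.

k*_T / k*_P ≈ 0.36

Steady-state k* = [s/(n + g + δ)]^(1/(1−α)), so the ratio is [ (s_T/(n + g + δ)_T) / (s_P/(n + g + δ)_P) ]^1.7241.
s_T/(n + g + δ)_T = 0.14/0.125 = 1.1200; s_P/(n + g + δ)_P = 0.14/0.069 = 2.0290.
Ratio = (1.1200/2.0290)^1.7241 = 0.5520^1.7241 ≈ 0.3590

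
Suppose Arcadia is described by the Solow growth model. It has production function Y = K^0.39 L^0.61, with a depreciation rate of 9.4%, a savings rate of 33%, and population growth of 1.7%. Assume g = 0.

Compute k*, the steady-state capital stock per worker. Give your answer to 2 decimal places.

k* ≈ 5.97

Steady state requires s·f(k) = (n + δ)·k, i.e. s·k^α = (n + δ)·k.
Dividing both sides by k: k^(1−α) = s / (n + δ).
k^0.61 = 0.33 / (0.017 + 0.094) = 0.33 / 0.111 = 2.9730
k* = 2.9730^(1/0.61) ≈ 5.9666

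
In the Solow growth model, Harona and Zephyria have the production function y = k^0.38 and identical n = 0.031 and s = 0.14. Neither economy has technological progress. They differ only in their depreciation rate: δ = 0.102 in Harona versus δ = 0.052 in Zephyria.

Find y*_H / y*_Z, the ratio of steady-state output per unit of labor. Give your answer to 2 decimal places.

Steady-state y* = [s/(n + δ)]^(α/(1−α)), so the ratio is [ (s_H/(n + δ)_H) / (s_Z/(n + δ)_Z) ]^0.6129.
s_H/(n + δ)_H = 0.14/0.133 = 1.0526; s_Z/(n + δ)_Z = 0.14/0.083 = 1.6867.
Ratio = (1.0526/1.6867)^0.6129 = 0.6241^0.6129 ≈ 0.7491

ratio ≈ 0.75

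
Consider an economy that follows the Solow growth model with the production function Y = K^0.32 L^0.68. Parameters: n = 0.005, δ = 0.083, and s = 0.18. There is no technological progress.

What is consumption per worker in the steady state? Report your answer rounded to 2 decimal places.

c* = 1.15

Steady state requires s·f(k) = (n + δ)·k, i.e. s·k^α = (n + δ)·k.
Dividing both sides by k: k^(1−α) = s / (n + δ).
k^0.68 = 0.18 / (0.005 + 0.083) = 0.18 / 0.088 = 2.0455
k* = 2.0455^(1/0.68) ≈ 2.8646
y* = (k*)^α = 2.8646^0.32 ≈ 1.4004
c* = (1 − s)·y* = (1 − 0.18) × 1.4004 ≈ 1.1483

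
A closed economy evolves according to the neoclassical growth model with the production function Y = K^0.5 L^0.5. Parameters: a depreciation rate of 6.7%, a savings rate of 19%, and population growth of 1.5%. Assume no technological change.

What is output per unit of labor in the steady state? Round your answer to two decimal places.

y* = 2.32

In steady state, investment equals break-even investment: s·k^α = (n + δ)·k.
Dividing both sides by k: k^(1−α) = s / (n + δ).
k^0.5 = 0.19 / (0.015 + 0.067) = 0.19 / 0.082 = 2.3171
k* = 2.3171^(1/0.5) ≈ 5.3690
y* = (k*)^α = 5.3690^0.5 ≈ 2.3171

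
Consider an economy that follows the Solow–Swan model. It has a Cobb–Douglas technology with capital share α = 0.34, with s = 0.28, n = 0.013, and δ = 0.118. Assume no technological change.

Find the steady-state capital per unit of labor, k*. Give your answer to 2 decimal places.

At the steady state, Δk = 0, so s·k^α = (n + δ)·k.
Dividing both sides by k: k^(1−α) = s / (n + δ).
k^0.66 = 0.28 / (0.013 + 0.118) = 0.28 / 0.131 = 2.1374
k* = 2.1374^(1/0.66) ≈ 3.1610

k* ≈ 3.16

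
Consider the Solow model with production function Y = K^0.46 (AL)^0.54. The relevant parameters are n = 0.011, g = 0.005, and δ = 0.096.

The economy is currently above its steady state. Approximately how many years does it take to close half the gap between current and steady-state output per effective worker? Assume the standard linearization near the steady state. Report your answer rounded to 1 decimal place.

Near the steady state the convergence rate is λ = (1 − α)(n + g + δ).
λ = (1 − 0.46) × 0.112 = 0.54 × 0.112 = 0.06048
Half-life = ln 2 / λ = 0.6931 / 0.06048 ≈ 11.46 years

about 11.5 years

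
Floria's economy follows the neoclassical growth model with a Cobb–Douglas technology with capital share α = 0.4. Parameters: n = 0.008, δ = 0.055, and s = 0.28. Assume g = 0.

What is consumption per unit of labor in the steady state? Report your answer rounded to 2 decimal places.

c* = 1.95

Steady state requires s·f(k) = (n + δ)·k, i.e. s·k^α = (n + δ)·k.
Dividing both sides by k: k^(1−α) = s / (n + δ).
k^0.6 = 0.28 / (0.008 + 0.055) = 0.28 / 0.063 = 4.4444
k* = 4.4444^(1/0.6) ≈ 12.0140
y* = (k*)^α = 12.0140^0.4 ≈ 2.7032
c* = (1 − s)·y* = (1 − 0.28) × 2.7032 ≈ 1.9463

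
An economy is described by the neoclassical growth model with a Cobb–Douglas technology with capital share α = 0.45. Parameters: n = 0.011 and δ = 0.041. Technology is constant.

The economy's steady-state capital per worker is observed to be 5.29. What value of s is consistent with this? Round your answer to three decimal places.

Steady state requires s·f(k) = (n + δ)·k, i.e. s·k^α = (n + δ)·k.
So s / (n + δ) = (k*)^(1−α) = 5.29^0.55 = 2.4998.
Therefore s = 2.4998 × (n + δ) = 2.4998 × 0.052 = 0.1300.

s ≈ 0.130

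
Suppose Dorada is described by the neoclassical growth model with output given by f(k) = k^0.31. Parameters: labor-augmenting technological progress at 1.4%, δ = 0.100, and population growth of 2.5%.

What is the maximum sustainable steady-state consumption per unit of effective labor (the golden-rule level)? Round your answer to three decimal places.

c_gold ≈ 0.989

At the golden rule, f'(k) = n + g + δ, so α·k^(α−1) = n + g + δ and k_gold = (α/(n + g + δ))^(1/(1−α)).
k_gold = (0.31/0.139)^(1/0.69) = 2.2302^1.4493 ≈ 3.1978
c_gold = f(k_gold) − (n + g + δ)·k_gold = 1.4339 − 0.139×3.1978 ≈ 0.9894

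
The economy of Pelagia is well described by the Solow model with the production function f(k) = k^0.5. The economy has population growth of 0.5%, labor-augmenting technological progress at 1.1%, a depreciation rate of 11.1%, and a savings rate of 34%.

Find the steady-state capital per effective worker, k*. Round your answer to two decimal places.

Steady state requires s·f(k) = (n + g + δ)·k, i.e. s·k^α = (n + g + δ)·k.
Dividing both sides by k: k^(1−α) = s / (n + g + δ).
k^0.5 = 0.34 / (0.005 + 0.011 + 0.111) = 0.34 / 0.127 = 2.6772
k* = 2.6772^(1/0.5) ≈ 7.1674

k* ≈ 7.17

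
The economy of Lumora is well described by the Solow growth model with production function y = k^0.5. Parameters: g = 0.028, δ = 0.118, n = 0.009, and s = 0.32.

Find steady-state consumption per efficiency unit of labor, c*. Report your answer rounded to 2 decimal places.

c* ≈ 1.40

At the steady state, Δk = 0, so s·k^α = (n + g + δ)·k.
Dividing both sides by k: k^(1−α) = s / (n + g + δ).
k^0.5 = 0.32 / (0.009 + 0.028 + 0.118) = 0.32 / 0.155 = 2.0645
k* = 2.0645^(1/0.5) ≈ 4.2622
y* = (k*)^α = 4.2622^0.5 ≈ 2.0645
c* = (1 − s)·y* = (1 − 0.32) × 2.0645 ≈ 1.4039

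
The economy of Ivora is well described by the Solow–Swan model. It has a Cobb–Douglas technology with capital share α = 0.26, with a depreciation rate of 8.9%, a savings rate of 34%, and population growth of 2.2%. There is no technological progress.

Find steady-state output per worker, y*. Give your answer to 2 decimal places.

y* = 1.48

Steady state requires s·f(k) = (n + δ)·k, i.e. s·k^α = (n + δ)·k.
Dividing both sides by k: k^(1−α) = s / (n + δ).
k^0.74 = 0.34 / (0.022 + 0.089) = 0.34 / 0.111 = 3.0631
k* = 3.0631^(1/0.74) ≈ 4.5392
y* = (k*)^α = 4.5392^0.26 ≈ 1.4819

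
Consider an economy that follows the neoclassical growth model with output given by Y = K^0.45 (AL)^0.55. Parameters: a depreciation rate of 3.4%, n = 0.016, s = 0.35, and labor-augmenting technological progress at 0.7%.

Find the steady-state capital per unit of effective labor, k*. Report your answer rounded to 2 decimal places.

k* = 27.11

At the steady state, Δk = 0, so s·k^α = (n + g + δ)·k.
Rearranging, k^(1−α) = s / (n + g + δ).
k^0.55 = 0.35 / (0.016 + 0.007 + 0.034) = 0.35 / 0.057 = 6.1404
k* = 6.1404^(1/0.55) ≈ 27.1072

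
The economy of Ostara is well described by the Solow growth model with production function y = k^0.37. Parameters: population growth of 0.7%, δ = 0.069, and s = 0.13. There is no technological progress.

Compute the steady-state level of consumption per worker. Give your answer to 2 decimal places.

Steady state requires s·f(k) = (n + δ)·k, i.e. s·k^α = (n + δ)·k.
Rearranging, k^(1−α) = s / (n + δ).
k^0.63 = 0.13 / (0.007 + 0.069) = 0.13 / 0.076 = 1.7105
k* = 1.7105^(1/0.63) ≈ 2.3444
y* = (k*)^α = 2.3444^0.37 ≈ 1.3706
c* = (1 − s)·y* = (1 − 0.13) × 1.3706 ≈ 1.1924

c* ≈ 1.19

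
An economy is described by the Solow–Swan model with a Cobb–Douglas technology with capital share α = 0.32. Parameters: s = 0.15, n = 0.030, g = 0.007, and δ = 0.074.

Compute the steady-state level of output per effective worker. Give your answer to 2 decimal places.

y* ≈ 1.15

At the steady state, Δk = 0, so s·k^α = (n + g + δ)·k.
Rearranging, k^(1−α) = s / (n + g + δ).
k^0.68 = 0.15 / (0.030 + 0.007 + 0.074) = 0.15 / 0.111 = 1.3514
k* = 1.3514^(1/0.68) ≈ 1.5571
y* = (k*)^α = 1.5571^0.32 ≈ 1.1522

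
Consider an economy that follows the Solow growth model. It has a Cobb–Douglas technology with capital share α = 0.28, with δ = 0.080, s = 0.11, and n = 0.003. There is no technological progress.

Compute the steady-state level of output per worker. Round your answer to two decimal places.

Steady state requires s·f(k) = (n + δ)·k, i.e. s·k^α = (n + δ)·k.
Rearranging, k^(1−α) = s / (n + δ).
k^0.72 = 0.11 / (0.003 + 0.080) = 0.11 / 0.083 = 1.3253
k* = 1.3253^(1/0.72) ≈ 1.4787
y* = (k*)^α = 1.4787^0.28 ≈ 1.1157

y* ≈ 1.12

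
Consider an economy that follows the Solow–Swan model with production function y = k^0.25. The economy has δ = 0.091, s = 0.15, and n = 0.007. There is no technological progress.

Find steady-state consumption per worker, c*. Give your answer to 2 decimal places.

At the steady state, Δk = 0, so s·k^α = (n + δ)·k.
Dividing both sides by k: k^(1−α) = s / (n + δ).
k^0.75 = 0.15 / (0.007 + 0.091) = 0.15 / 0.098 = 1.5306
k* = 1.5306^(1/0.75) ≈ 1.7639
y* = (k*)^α = 1.7639^0.25 ≈ 1.1524
c* = (1 − s)·y* = (1 − 0.15) × 1.1524 ≈ 0.9795

c* = 0.98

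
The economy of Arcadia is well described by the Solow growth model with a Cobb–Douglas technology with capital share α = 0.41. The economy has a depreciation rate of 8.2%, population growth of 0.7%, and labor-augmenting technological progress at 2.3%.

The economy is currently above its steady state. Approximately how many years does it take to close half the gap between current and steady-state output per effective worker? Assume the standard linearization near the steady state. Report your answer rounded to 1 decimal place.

t_½ ≈ 10.5 years

Near the steady state the convergence rate is λ = (1 − α)(n + g + δ).
λ = (1 − 0.41) × 0.112 = 0.59 × 0.112 = 0.06608
Half-life = ln 2 / λ = 0.6931 / 0.06608 ≈ 10.49 years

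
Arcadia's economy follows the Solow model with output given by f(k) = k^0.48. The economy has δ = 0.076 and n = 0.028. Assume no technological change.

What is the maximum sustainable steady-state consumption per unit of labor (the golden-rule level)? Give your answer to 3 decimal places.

c_gold ≈ 2.134

At the golden rule, f'(k) = n + δ, so α·k^(α−1) = n + δ and k_gold = (α/(n + δ))^(1/(1−α)).
k_gold = (0.48/0.104)^(1/0.52) = 4.6154^1.9231 ≈ 18.9383
c_gold = f(k_gold) − (n + δ)·k_gold = 4.1032 − 0.104×18.9383 ≈ 2.1336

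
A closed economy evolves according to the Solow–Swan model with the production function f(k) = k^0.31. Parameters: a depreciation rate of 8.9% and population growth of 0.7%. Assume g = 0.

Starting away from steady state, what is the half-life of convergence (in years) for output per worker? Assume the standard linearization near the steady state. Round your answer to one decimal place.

half-life ≈ 10.5 years

Near the steady state the convergence rate is λ = (1 − α)(n + δ).
λ = (1 − 0.31) × 0.096 = 0.69 × 0.096 = 0.06624
Half-life = ln 2 / λ = 0.6931 / 0.06624 ≈ 10.46 years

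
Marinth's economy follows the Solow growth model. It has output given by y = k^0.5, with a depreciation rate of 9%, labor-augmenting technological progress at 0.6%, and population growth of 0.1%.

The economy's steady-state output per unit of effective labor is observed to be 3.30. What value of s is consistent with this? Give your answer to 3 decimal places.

In steady state, investment equals break-even investment: s·k^α = (n + g + δ)·k.
Since y* = [s/(n + g + δ)]^(α/(1−α)), we have s/(n + g + δ) = (y*)^((1−α)/α) = 3.30^1 = 3.3000.
Therefore s = 3.3000 × (n + g + δ) = 3.3000 × 0.097 = 0.3201.

s ≈ 0.320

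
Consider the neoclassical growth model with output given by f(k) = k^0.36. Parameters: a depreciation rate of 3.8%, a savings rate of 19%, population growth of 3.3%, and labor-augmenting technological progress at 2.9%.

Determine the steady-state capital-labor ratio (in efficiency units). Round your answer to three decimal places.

k* ≈ 2.726

At the steady state, Δk = 0, so s·k^α = (n + g + δ)·k.
Rearranging, k^(1−α) = s / (n + g + δ).
k^0.64 = 0.19 / (0.033 + 0.029 + 0.038) = 0.19 / 0.100 = 1.9000
k* = 1.9000^(1/0.64) ≈ 2.7262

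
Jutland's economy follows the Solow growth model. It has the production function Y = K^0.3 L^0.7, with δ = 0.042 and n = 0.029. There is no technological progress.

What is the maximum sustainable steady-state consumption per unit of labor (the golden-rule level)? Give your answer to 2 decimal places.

c_gold ≈ 1.30

At the golden rule, f'(k) = n + δ, so α·k^(α−1) = n + δ and k_gold = (α/(n + δ))^(1/(1−α)).
k_gold = (0.3/0.071)^(1/0.7) = 4.2254^1.4286 ≈ 7.8364
c_gold = f(k_gold) − (n + δ)·k_gold = 1.8545 − 0.071×7.8364 ≈ 1.2981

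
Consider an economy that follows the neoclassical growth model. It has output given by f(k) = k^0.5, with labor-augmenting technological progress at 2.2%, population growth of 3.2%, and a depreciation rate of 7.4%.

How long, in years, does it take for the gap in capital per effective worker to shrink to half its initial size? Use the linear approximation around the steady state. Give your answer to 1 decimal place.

Near the steady state the convergence rate is λ = (1 − α)(n + g + δ).
λ = (1 − 0.5) × 0.128 = 0.5 × 0.128 = 0.0640
Half-life = ln 2 / λ = 0.6931 / 0.0640 ≈ 10.83 years

half-life ≈ 10.8 years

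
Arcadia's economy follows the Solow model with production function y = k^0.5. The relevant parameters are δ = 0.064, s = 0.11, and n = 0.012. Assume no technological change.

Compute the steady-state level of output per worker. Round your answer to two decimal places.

y* ≈ 1.45

Steady state requires s·f(k) = (n + δ)·k, i.e. s·k^α = (n + δ)·k.
Rearranging, k^(1−α) = s / (n + δ).
k^0.5 = 0.11 / (0.012 + 0.064) = 0.11 / 0.076 = 1.4474
k* = 1.4474^(1/0.5) ≈ 2.0950
y* = (k*)^α = 2.0950^0.5 ≈ 1.4474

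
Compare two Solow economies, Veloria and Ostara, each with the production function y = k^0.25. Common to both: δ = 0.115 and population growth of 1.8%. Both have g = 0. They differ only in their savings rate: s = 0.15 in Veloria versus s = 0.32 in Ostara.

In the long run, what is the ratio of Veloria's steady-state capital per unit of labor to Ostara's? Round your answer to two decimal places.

ratio ≈ 0.36

Steady-state k* = [s/(n + δ)]^(1/(1−α)), so the ratio is [ (s_V/(n + δ)_V) / (s_O/(n + δ)_O) ]^1.3333.
s_V/(n + δ)_V = 0.15/0.133 = 1.1278; s_O/(n + δ)_O = 0.32/0.133 = 2.4060.
Ratio = (1.1278/2.4060)^1.3333 = 0.4687^1.3333 ≈ 0.3641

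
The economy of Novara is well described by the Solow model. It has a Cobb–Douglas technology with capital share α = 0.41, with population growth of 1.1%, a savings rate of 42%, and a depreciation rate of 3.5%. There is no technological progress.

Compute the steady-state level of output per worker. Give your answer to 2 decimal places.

y* ≈ 4.65

Steady state requires s·f(k) = (n + δ)·k, i.e. s·k^α = (n + δ)·k.
Dividing both sides by k: k^(1−α) = s / (n + δ).
k^0.59 = 0.42 / (0.011 + 0.035) = 0.42 / 0.046 = 9.1304
k* = 9.1304^(1/0.59) ≈ 42.4570
y* = (k*)^α = 42.4570^0.41 ≈ 4.6501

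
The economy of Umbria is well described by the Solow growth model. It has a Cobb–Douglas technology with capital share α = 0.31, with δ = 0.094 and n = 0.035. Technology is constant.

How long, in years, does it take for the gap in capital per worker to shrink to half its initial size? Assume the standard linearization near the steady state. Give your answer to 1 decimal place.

half-life ≈ 7.8 years

Near the steady state the convergence rate is λ = (1 − α)(n + δ).
λ = (1 − 0.31) × 0.129 = 0.69 × 0.129 = 0.08901
Half-life = ln 2 / λ = 0.6931 / 0.08901 ≈ 7.79 years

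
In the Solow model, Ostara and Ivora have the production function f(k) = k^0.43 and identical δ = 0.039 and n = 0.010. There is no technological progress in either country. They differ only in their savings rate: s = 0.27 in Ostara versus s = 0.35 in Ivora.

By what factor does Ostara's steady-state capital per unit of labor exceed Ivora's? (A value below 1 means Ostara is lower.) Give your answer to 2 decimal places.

Steady-state k* = [s/(n + δ)]^(1/(1−α)), so the ratio is [ (s_O/(n + δ)_O) / (s_I/(n + δ)_I) ]^1.7544.
s_O/(n + δ)_O = 0.27/0.049 = 5.5102; s_I/(n + δ)_I = 0.35/0.049 = 7.1429.
Ratio = (5.5102/7.1429)^1.7544 = 0.7714^1.7544 ≈ 0.6342

ratio ≈ 0.63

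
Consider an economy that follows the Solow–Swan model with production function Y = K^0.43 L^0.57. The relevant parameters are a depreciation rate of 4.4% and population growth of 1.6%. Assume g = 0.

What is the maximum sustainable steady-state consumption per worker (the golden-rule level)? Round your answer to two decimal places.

At the golden rule, f'(k) = n + δ, so α·k^(α−1) = n + δ and k_gold = (α/(n + δ))^(1/(1−α)).
k_gold = (0.43/0.060)^(1/0.57) = 7.1667^1.7544 ≈ 31.6645
c_gold = f(k_gold) − (n + δ)·k_gold = 4.4182 − 0.060×31.6645 ≈ 2.5183

c_gold ≈ 2.52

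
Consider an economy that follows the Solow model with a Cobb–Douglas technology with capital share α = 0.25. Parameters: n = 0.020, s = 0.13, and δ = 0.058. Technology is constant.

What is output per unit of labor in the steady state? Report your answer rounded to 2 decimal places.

y* ≈ 1.19

In steady state, investment equals break-even investment: s·k^α = (n + δ)·k.
Rearranging, k^(1−α) = s / (n + δ).
k^0.75 = 0.13 / (0.020 + 0.058) = 0.13 / 0.078 = 1.6667
k* = 1.6667^(1/0.75) ≈ 1.9761
y* = (k*)^α = 1.9761^0.25 ≈ 1.1856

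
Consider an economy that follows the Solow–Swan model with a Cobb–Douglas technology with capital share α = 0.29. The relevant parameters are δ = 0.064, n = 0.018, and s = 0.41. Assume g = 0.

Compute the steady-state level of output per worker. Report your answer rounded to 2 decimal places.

Steady state requires s·f(k) = (n + δ)·k, i.e. s·k^α = (n + δ)·k.
Dividing both sides by k: k^(1−α) = s / (n + δ).
k^0.71 = 0.41 / (0.018 + 0.064) = 0.41 / 0.082 = 5.0000
k* = 5.0000^(1/0.71) ≈ 9.6486
y* = (k*)^α = 9.6486^0.29 ≈ 1.9297

y* = 1.93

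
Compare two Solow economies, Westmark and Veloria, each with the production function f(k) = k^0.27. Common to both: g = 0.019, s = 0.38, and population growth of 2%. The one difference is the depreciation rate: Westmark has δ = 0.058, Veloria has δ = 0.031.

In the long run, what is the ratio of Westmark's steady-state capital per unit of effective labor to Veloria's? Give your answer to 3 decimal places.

k*_W / k*_V ≈ 0.640

Steady-state k* = [s/(n + g + δ)]^(1/(1−α)), so the ratio is [ (s_W/(n + g + δ)_W) / (s_V/(n + g + δ)_V) ]^1.3699.
s_W/(n + g + δ)_W = 0.38/0.097 = 3.9175; s_V/(n + g + δ)_V = 0.38/0.070 = 5.4286.
Ratio = (3.9175/5.4286)^1.3699 = 0.7216^1.3699 ≈ 0.6396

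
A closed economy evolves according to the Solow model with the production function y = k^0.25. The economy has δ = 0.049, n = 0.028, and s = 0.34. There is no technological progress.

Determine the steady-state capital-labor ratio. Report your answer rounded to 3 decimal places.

At the steady state, Δk = 0, so s·k^α = (n + δ)·k.
Dividing both sides by k: k^(1−α) = s / (n + δ).
k^0.75 = 0.34 / (0.028 + 0.049) = 0.34 / 0.077 = 4.4156
k* = 4.4156^(1/0.75) ≈ 7.2441

k* = 7.244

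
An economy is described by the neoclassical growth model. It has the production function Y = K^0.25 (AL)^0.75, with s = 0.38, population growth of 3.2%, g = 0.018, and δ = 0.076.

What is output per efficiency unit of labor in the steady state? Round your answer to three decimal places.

Steady state requires s·f(k) = (n + g + δ)·k, i.e. s·k^α = (n + g + δ)·k.
Dividing both sides by k: k^(1−α) = s / (n + g + δ).
k^0.75 = 0.38 / (0.032 + 0.018 + 0.076) = 0.38 / 0.126 = 3.0159
k* = 3.0159^(1/0.75) ≈ 4.3574
y* = (k*)^α = 4.3574^0.25 ≈ 1.4448

y* = 1.445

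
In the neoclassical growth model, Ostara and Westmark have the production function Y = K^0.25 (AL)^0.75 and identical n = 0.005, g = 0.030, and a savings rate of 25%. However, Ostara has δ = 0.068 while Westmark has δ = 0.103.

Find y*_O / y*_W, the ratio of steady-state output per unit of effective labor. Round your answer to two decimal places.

Steady-state y* = [s/(n + g + δ)]^(α/(1−α)), so the ratio is [ (s_O/(n + g + δ)_O) / (s_W/(n + g + δ)_W) ]^0.3333.
s_O/(n + g + δ)_O = 0.25/0.103 = 2.4272; s_W/(n + g + δ)_W = 0.25/0.138 = 1.8116.
Ratio = (2.4272/1.8116)^0.3333 = 1.3398^0.3333 ≈ 1.1024

y*_O / y*_W ≈ 1.10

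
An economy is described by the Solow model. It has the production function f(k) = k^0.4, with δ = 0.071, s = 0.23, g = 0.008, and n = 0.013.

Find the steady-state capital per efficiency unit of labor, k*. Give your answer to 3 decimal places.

Steady state requires s·f(k) = (n + g + δ)·k, i.e. s·k^α = (n + g + δ)·k.
Dividing both sides by k: k^(1−α) = s / (n + g + δ).
k^0.6 = 0.23 / (0.013 + 0.008 + 0.071) = 0.23 / 0.092 = 2.5000
k* = 2.5000^(1/0.6) ≈ 4.6050

k* = 4.605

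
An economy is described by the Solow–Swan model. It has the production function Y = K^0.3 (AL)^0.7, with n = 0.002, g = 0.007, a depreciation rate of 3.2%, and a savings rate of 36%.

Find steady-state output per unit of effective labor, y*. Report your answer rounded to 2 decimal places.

At the steady state, Δk = 0, so s·k^α = (n + g + δ)·k.
Rearranging, k^(1−α) = s / (n + g + δ).
k^0.7 = 0.36 / (0.002 + 0.007 + 0.032) = 0.36 / 0.041 = 8.7805
k* = 8.7805^(1/0.7) ≈ 22.2784
y* = (k*)^α = 22.2784^0.3 ≈ 2.5373

y* = 2.54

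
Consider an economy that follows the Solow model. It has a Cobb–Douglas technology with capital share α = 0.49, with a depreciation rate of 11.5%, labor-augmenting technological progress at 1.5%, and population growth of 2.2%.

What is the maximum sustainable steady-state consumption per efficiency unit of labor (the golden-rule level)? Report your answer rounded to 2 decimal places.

c_gold ≈ 1.57

At the golden rule, f'(k) = n + g + δ, so α·k^(α−1) = n + g + δ and k_gold = (α/(n + g + δ))^(1/(1−α)).
k_gold = (0.49/0.152)^(1/0.51) = 3.2237^1.9608 ≈ 9.9262
c_gold = f(k_gold) − (n + g + δ)·k_gold = 3.0791 − 0.152×9.9262 ≈ 1.5703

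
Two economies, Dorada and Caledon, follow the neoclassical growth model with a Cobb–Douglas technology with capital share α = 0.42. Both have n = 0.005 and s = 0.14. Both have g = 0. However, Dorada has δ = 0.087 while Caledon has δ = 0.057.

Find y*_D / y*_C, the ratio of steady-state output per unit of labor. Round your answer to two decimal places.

ratio ≈ 0.75

Steady-state y* = [s/(n + δ)]^(α/(1−α)), so the ratio is [ (s_D/(n + δ)_D) / (s_C/(n + δ)_C) ]^0.7241.
s_D/(n + δ)_D = 0.14/0.092 = 1.5217; s_C/(n + δ)_C = 0.14/0.062 = 2.2581.
Ratio = (1.5217/2.2581)^0.7241 = 0.6739^0.7241 ≈ 0.7514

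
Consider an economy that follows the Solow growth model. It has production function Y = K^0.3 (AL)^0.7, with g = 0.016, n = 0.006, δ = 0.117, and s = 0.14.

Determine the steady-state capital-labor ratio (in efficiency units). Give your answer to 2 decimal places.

k* = 1.01

Steady state requires s·f(k) = (n + g + δ)·k, i.e. s·k^α = (n + g + δ)·k.
Dividing both sides by k: k^(1−α) = s / (n + g + δ).
k^0.7 = 0.14 / (0.006 + 0.016 + 0.117) = 0.14 / 0.139 = 1.0072
k* = 1.0072^(1/0.7) ≈ 1.0103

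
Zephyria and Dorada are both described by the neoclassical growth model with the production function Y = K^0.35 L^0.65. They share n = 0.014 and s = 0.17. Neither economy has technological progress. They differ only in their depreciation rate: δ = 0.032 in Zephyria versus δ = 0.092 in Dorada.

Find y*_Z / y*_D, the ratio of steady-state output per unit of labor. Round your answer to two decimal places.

y*_Z / y*_D ≈ 1.57

Steady-state y* = [s/(n + δ)]^(α/(1−α)), so the ratio is [ (s_Z/(n + δ)_Z) / (s_D/(n + δ)_D) ]^0.5385.
s_Z/(n + δ)_Z = 0.17/0.046 = 3.6957; s_D/(n + δ)_D = 0.17/0.106 = 1.6038.
Ratio = (3.6957/1.6038)^0.5385 = 2.3043^0.5385 ≈ 1.5676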